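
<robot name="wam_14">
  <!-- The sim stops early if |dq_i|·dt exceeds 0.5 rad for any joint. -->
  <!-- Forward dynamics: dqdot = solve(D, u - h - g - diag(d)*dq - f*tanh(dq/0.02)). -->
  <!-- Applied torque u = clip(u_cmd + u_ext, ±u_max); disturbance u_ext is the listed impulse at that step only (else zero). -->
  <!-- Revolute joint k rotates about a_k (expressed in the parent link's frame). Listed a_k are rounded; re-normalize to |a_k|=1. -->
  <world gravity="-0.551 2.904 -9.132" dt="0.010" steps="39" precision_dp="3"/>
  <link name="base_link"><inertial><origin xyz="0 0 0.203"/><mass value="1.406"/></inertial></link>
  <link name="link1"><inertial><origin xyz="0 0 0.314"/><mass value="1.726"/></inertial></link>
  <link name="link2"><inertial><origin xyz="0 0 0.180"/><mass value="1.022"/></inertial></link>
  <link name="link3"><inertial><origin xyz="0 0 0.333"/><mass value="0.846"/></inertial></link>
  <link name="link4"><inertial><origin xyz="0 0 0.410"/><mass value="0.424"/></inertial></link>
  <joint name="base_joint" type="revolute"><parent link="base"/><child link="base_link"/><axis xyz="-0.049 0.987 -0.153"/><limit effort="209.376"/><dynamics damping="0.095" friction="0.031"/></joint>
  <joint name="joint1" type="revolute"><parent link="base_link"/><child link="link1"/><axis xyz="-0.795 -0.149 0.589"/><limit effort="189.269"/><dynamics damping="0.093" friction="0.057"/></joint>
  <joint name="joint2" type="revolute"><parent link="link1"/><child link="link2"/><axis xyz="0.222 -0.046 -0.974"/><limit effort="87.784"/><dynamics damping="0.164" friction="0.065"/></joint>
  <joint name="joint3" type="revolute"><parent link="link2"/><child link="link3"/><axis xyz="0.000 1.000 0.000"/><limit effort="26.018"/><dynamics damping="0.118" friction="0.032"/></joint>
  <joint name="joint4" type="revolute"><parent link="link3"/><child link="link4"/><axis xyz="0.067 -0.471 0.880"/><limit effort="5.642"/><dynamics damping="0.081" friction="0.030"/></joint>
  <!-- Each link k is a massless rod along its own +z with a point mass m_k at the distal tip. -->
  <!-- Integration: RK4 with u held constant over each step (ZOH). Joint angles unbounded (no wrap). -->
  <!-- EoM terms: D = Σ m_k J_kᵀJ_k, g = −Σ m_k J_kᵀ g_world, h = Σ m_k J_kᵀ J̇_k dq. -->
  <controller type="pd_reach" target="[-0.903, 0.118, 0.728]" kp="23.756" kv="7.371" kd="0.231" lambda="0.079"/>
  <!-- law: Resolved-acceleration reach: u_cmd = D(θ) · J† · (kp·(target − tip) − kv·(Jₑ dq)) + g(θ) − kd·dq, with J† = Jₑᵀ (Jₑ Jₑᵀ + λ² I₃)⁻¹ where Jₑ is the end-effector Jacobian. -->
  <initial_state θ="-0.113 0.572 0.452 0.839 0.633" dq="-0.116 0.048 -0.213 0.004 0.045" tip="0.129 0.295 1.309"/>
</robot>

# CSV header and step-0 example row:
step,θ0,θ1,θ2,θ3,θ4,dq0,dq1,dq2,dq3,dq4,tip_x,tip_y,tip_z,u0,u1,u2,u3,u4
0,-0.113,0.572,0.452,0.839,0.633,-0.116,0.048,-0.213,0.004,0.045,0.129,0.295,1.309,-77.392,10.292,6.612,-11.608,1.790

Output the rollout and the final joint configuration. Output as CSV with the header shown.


step,θ0,θ1,θ2,θ3,θ4,dq0,dq1,dq2,dq3,dq4,tip_x,tip_y,tip_z,u0,u1,u2,u3,u4
1,-0.116,0.573,0.450,0.842,0.633,-0.565,0.172,-0.109,0.622,-0.060,0.126,0.296,1.308,-71.438,8.710,6.327,-10.976,1.701
2,-0.124,0.575,0.450,0.851,0.632,-0.983,0.271,-0.046,1.178,-0.110,0.121,0.297,1.307,-65.266,7.058,6.081,-10.291,1.599
3,-0.136,0.578,0.449,0.865,0.631,-1.367,0.348,-0.008,1.656,-0.190,0.114,0.298,1.304,-59.017,5.355,5.878,-9.577,1.508
4,-0.151,0.582,0.449,0.884,0.628,-1.718,0.398,-0.004,2.056,-0.281,0.105,0.298,1.300,-52.746,3.621,5.709,-8.847,1.423
5,-0.170,0.586,0.449,0.906,0.625,-2.035,0.430,-0.015,2.378,-0.397,0.095,0.298,1.295,-46.529,1.891,5.560,-8.115,1.346
6,-0.192,0.591,0.449,0.931,0.620,-2.318,0.444,-0.036,2.627,-0.526,0.082,0.297,1.289,-40.418,0.192,5.422,-7.389,1.275
7,-0.216,0.595,0.449,0.958,0.614,-2.570,0.440,-0.073,2.809,-0.648,0.067,0.297,1.283,-34.465,-1.454,5.293,-6.677,1.203
8,-0.243,0.599,0.448,0.987,0.607,-2.792,0.419,-0.124,2.930,-0.758,0.051,0.296,1.276,-28.716,-3.030,5.168,-5.985,1.131
9,-0.272,0.603,0.446,1.017,0.599,-2.986,0.384,-0.184,2.995,-0.855,0.034,0.295,1.268,-23.211,-4.523,5.046,-5.319,1.059
10,-0.303,0.607,0.444,1.047,0.590,-3.153,0.337,-0.251,3.011,-0.940,0.015,0.293,1.259,-17.975,-5.920,4.923,-4.681,0.985
11,-0.335,0.610,0.441,1.077,0.581,-3.295,0.279,-0.321,2.986,-1.012,-0.006,0.292,1.250,-13.023,-7.215,4.800,-4.074,0.912
12,-0.368,0.613,0.437,1.106,0.570,-3.414,0.214,-0.391,2.924,-1.071,-0.027,0.290,1.240,-8.361,-8.405,4.675,-3.496,0.837
13,-0.403,0.614,0.433,1.135,0.559,-3.511,0.143,-0.460,2.832,-1.118,-0.050,0.288,1.230,-3.987,-9.489,4.547,-2.948,0.762
14,-0.439,0.616,0.428,1.163,0.548,-3.587,0.069,-0.526,2.716,-1.152,-0.073,0.286,1.219,0.103,-10.469,4.417,-2.429,0.688
15,-0.475,0.616,0.423,1.189,0.536,-3.645,-0.007,-0.587,2.581,-1.176,-0.098,0.284,1.208,3.920,-11.348,4.285,-1.935,0.613
16,-0.511,0.615,0.417,1.214,0.524,-3.683,-0.078,-0.635,2.431,-1.195,-0.123,0.282,1.196,7.477,-12.130,4.148,-1.467,0.540
17,-0.548,0.614,0.410,1.238,0.512,-3.705,-0.150,-0.678,2.270,-1.200,-0.148,0.279,1.184,10.786,-12.821,4.010,-1.020,0.466
18,-0.585,0.612,0.403,1.260,0.500,-3.713,-0.219,-0.717,2.103,-1.194,-0.175,0.276,1.172,13.857,-13.426,3.872,-0.593,0.392
19,-0.622,0.610,0.396,1.280,0.489,-3.706,-0.287,-0.750,1.932,-1.179,-0.201,0.273,1.160,16.704,-13.950,3.734,-0.185,0.318
20,-0.659,0.607,0.388,1.298,0.477,-3.686,-0.351,-0.778,1.758,-1.157,-0.228,0.270,1.147,19.336,-14.401,3.598,0.206,0.246
21,-0.696,0.603,0.380,1.315,0.465,-3.654,-0.411,-0.799,1.586,-1.130,-0.255,0.267,1.135,21.766,-14.783,3.463,0.580,0.175
22,-0.732,0.599,0.372,1.330,0.454,-3.612,-0.467,-0.816,1.416,-1.097,-0.283,0.264,1.122,24.005,-15.101,3.331,0.939,0.105
23,-0.768,0.594,0.364,1.343,0.444,-3.559,-0.518,-0.827,1.250,-1.059,-0.310,0.260,1.109,26.062,-15.362,3.202,1.283,0.037
24,-0.804,0.588,0.356,1.355,0.433,-3.498,-0.565,-0.832,1.090,-1.017,-0.337,0.256,1.096,27.946,-15.570,3.076,1.612,-0.030
25,-0.838,0.582,0.347,1.365,0.423,-3.428,-0.606,-0.834,0.936,-0.973,-0.364,0.252,1.082,29.666,-15.730,2.954,1.928,-0.094
26,-0.872,0.576,0.339,1.374,0.414,-3.351,-0.642,-0.830,0.789,-0.925,-0.391,0.248,1.069,31.231,-15.846,2.837,2.229,-0.156
27,-0.905,0.570,0.331,1.381,0.405,-3.268,-0.672,-0.823,0.651,-0.876,-0.418,0.244,1.056,32.646,-15.923,2.724,2.516,-0.216
28,-0.937,0.563,0.323,1.387,0.396,-3.179,-0.698,-0.813,0.521,-0.826,-0.444,0.240,1.042,33.920,-15.965,2.617,2.789,-0.274
29,-0.969,0.556,0.315,1.391,0.388,-3.086,-0.718,-0.800,0.400,-0.775,-0.470,0.235,1.029,35.059,-15.976,2.515,3.047,-0.328
30,-0.999,0.548,0.307,1.395,0.381,-2.989,-0.734,-0.784,0.288,-0.724,-0.495,0.231,1.015,36.070,-15.959,2.418,3.290,-0.380
31,-1.028,0.541,0.299,1.397,0.374,-2.889,-0.746,-0.765,0.185,-0.673,-0.520,0.226,1.002,36.958,-15.917,2.328,3.518,-0.428
32,-1.057,0.533,0.291,1.399,0.367,-2.786,-0.753,-0.745,0.092,-0.623,-0.544,0.222,0.988,37.729,-15.855,2.243,3.731,-0.474
33,-1.084,0.526,0.284,1.399,0.361,-2.682,-0.756,-0.724,0.007,-0.573,-0.568,0.217,0.975,38.392,-15.773,2.164,3.928,-0.516
34,-1.110,0.518,0.277,1.399,0.356,-2.578,-0.756,-0.702,-0.064,-0.508,-0.591,0.212,0.962,38.957,-15.675,2.089,4.106,-0.559
35,-1.136,0.511,0.270,1.398,0.351,-2.473,-0.752,-0.679,-0.128,-0.454,-0.613,0.208,0.949,39.419,-15.563,2.021,4.267,-0.596
36,-1.160,0.503,0.263,1.396,0.346,-2.368,-0.745,-0.654,-0.185,-0.407,-0.635,0.203,0.935,39.787,-15.440,1.959,4.411,-0.628
37,-1.183,0.496,0.257,1.394,0.343,-2.264,-0.735,-0.629,-0.234,-0.364,-0.655,0.198,0.923,40.067,-15.309,1.903,4.540,-0.656
38,-1.205,0.489,0.251,1.392,0.339,-2.161,-0.723,-0.603,-0.276,-0.324,-0.675,0.193,0.910,40.266,-15.170,1.853,4.652,-0.681
39,-1.226,0.482,0.245,1.389,0.336,-2.059,-0.708,-0.578,-0.312,-0.286,-0.695,0.188,0.897,,,,,
# final θ (rad): -1.226 0.482 0.245 1.389 0.336


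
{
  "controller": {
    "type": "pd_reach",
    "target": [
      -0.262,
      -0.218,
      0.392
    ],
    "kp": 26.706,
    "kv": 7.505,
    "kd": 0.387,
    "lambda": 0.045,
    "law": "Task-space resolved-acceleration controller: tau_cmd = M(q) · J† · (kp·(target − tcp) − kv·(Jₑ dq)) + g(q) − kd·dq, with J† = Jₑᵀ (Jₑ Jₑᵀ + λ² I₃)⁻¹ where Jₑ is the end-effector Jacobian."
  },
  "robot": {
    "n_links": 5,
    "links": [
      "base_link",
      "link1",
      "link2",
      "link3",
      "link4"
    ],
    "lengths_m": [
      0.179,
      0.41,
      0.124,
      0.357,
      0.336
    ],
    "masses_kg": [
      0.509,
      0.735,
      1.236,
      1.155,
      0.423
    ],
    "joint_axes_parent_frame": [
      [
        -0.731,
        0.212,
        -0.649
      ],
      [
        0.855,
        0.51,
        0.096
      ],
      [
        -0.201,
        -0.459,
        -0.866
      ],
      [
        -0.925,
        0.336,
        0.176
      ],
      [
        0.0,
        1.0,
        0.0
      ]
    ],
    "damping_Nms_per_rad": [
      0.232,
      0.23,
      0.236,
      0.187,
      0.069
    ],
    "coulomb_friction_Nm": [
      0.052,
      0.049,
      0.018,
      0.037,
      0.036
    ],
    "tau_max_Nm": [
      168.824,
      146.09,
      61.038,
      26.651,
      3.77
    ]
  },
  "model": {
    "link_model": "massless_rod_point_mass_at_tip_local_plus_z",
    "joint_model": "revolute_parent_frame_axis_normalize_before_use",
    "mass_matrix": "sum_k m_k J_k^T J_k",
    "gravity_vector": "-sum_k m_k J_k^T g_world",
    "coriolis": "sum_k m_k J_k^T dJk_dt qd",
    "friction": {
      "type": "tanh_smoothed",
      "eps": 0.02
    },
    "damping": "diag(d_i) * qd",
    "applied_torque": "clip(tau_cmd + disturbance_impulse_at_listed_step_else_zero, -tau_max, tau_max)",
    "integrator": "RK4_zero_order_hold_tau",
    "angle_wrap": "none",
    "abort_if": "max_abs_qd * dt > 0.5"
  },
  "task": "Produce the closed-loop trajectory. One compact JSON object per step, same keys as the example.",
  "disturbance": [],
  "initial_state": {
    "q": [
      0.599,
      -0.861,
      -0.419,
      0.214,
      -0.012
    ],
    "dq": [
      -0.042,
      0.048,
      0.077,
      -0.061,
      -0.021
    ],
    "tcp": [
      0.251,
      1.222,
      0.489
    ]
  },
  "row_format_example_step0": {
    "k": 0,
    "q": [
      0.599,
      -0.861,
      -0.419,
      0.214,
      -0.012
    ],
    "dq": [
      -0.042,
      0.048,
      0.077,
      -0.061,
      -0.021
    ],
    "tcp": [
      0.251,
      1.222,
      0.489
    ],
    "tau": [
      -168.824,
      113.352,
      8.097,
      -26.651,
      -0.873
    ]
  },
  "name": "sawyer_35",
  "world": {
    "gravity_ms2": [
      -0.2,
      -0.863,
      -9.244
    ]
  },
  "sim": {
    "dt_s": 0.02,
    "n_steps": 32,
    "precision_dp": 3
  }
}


{"k":1,"q":[0.601,-0.818,-0.239,0.252,0.044],"dq":[0.21,4.439,19.784,3.722,4.997],"tcp":[0.248,1.221,0.491],"tau":[-168.824,96.168,-4.047,-26.651,-2.106]}
{"k":2,"q":[0.556,-0.774,-0.096,0.36,0.073],"dq":[-4.018,1.071,-0.584,7.028,0.029],"tcp":[0.233,1.206,0.5],"tau":[-126.296,67.01,-0.052,-18.84,0.575]}
{"k":3,"q":[0.464,-0.746,-0.058,0.516,0.095],"dq":[-5.248,1.335,2.406,8.428,1.733],"tcp":[0.209,1.174,0.515],"tau":[-76.435,44.537,-1.869,-11.787,0.019]}
{"k":4,"q":[0.347,-0.733,-0.141,0.681,0.151],"dq":[-6.134,1.251,3.578,8.25,3.073],"tcp":[0.17,1.128,0.528],"tau":[-36.675,28.506,-2.024,-6.044,0.042]}
{"k":5,"q":[0.222,-0.714,-0.146,0.833,0.234],"dq":[-6.276,0.961,-0.866,7.042,4.816],"tcp":[0.126,1.068,0.549],"tau":[-14.362,17.958,0.335,-3.242,-0.424]}
{"k":6,"q":[0.098,-0.695,-0.148,0.964,0.32],"dq":[-6.206,0.869,0.102,6.013,3.955],"tcp":[0.078,1.0,0.573],"tau":[0.266,9.86,0.696,-0.911,0.089]}
{"k":7,"q":[-0.025,-0.68,-0.149,1.072,0.397],"dq":[-6.051,0.71,-0.182,4.883,3.74],"tcp":[0.028,0.929,0.599],"tau":[9.438,4.627,1.477,0.486,0.24]}
{"k":8,"q":[-0.144,-0.667,-0.154,1.16,0.468],"dq":[-5.863,0.538,-0.337,3.87,3.402],"tcp":[-0.022,0.857,0.626],"tau":[15.501,1.027,2.107,1.436,0.404]}
{"k":9,"q":[-0.259,-0.658,-0.161,1.228,0.533],"dq":[-5.658,0.361,-0.456,2.986,3.044],"tcp":[-0.072,0.785,0.651],"tau":[19.576,-1.466,2.616,2.093,0.551]}
{"k":10,"q":[-0.37,-0.653,-0.171,1.28,0.59],"dq":[-5.442,0.188,-0.537,2.235,2.682],"tcp":[-0.121,0.713,0.675],"tau":[22.356,-3.189,3.012,2.552,0.685]}
{"k":11,"q":[-0.477,-0.651,-0.182,1.318,0.64],"dq":[-5.219,0.024,-0.583,1.614,2.328],"tcp":[-0.166,0.644,0.697],"tau":[24.276,-4.366,3.308,2.867,0.805]}
{"k":12,"q":[-0.579,-0.652,-0.194,1.345,0.683],"dq":[-4.991,-0.123,-0.599,1.115,1.994],"tcp":[-0.21,0.575,0.716],"tau":[25.614,-5.15,3.522,3.067,0.907]}
{"k":13,"q":[-0.676,-0.656,-0.206,1.363,0.72],"dq":[-4.763,-0.252,-0.589,0.725,1.693],"tcp":[-0.25,0.508,0.732],"tau":[26.557,-5.654,3.669,3.176,0.989]}
{"k":14,"q":[-0.769,-0.662,-0.218,1.375,0.751],"dq":[-4.536,-0.363,-0.559,0.431,1.431],"tcp":[-0.287,0.443,0.745],"tau":[27.227,-5.957,3.762,3.211,1.047]}
{"k":15,"q":[-0.858,-0.67,-0.228,1.381,0.778],"dq":[-4.314,-0.455,-0.516,0.218,1.212],"tcp":[-0.321,0.379,0.755],"tau":[27.705,-6.115,3.814,3.185,1.081]}
{"k":16,"q":[-0.942,-0.68,-0.238,1.384,0.8],"dq":[-4.097,-0.529,-0.465,0.075,1.037],"tcp":[-0.351,0.318,0.761],"tau":[28.038,-6.169,3.835,3.108,1.092]}
{"k":17,"q":[-1.022,-0.691,-0.247,1.385,0.819],"dq":[-3.888,-0.586,-0.41,-0.01,0.899],"tcp":[-0.377,0.259,0.764],"tau":[28.257,-6.143,3.835,2.989,1.083]}
{"k":18,"q":[-1.098,-0.703,-0.255,1.384,0.836],"dq":[-3.687,-0.628,-0.353,-0.044,0.791],"tcp":[-0.4,0.202,0.763],"tau":[28.373,-6.048,3.822,2.829,1.057]}
{"k":19,"q":[-1.169,-0.716,-0.261,1.383,0.851],"dq":[-3.495,-0.657,-0.3,-0.043,0.717],"tcp":[-0.42,0.149,0.76],"tau":[28.412,-5.915,3.802,2.644,1.015]}
{"k":20,"q":[-1.237,-0.729,-0.267,1.382,0.865],"dq":[-3.311,-0.676,-0.252,-0.017,0.67],"tcp":[-0.436,0.099,0.754],"tau":[28.381,-5.755,3.779,2.444,0.961]}
{"k":21,"q":[-1.302,-0.743,-0.271,1.382,0.878],"dq":[-3.135,-0.688,-0.211,0.024,0.646],"tcp":[-0.449,0.052,0.746],"tau":[28.292,-5.583,3.755,2.238,0.896]}
{"k":22,"q":[-1.363,-0.757,-0.275,1.383,0.891],"dq":[-2.968,-0.693,-0.177,0.075,0.637],"tcp":[-0.459,0.008,0.735],"tau":[28.145,-5.401,3.733,2.03,0.826]}
{"k":23,"q":[-1.421,-0.771,-0.278,1.385,0.904],"dq":[-2.809,-0.693,-0.145,0.136,0.633],"tcp":[-0.467,-0.032,0.723],"tau":[27.936,-5.202,3.714,1.818,0.756]}
{"k":24,"q":[-1.475,-0.785,-0.281,1.389,0.916],"dq":[-2.657,-0.689,-0.117,0.203,0.632],"tcp":[-0.472,-0.068,0.71],"tau":[27.673,-4.993,3.699,1.603,0.685]}
{"k":25,"q":[-1.527,-0.798,-0.283,1.393,0.929],"dq":[-2.513,-0.681,-0.092,0.273,0.633],"tcp":[-0.475,-0.102,0.696],"tau":[27.361,-4.776,3.689,1.389,0.616]}
{"k":26,"q":[-1.576,-0.812,-0.285,1.4,0.941],"dq":[-2.375,-0.671,-0.071,0.343,0.633],"tcp":[-0.476,-0.131,0.681],"tau":[27.007,-4.556,3.683,1.175,0.548]}
{"k":27,"q":[-1.622,-0.825,-0.286,1.407,0.954],"dq":[-2.243,-0.66,-0.053,0.41,0.632],"tcp":[-0.476,-0.158,0.665],"tau":[26.617,-4.335,3.683,0.965,0.484]}
{"k":28,"q":[-1.666,-0.838,-0.287,1.416,0.967],"dq":[-2.118,-0.647,-0.038,0.475,0.63],"tcp":[-0.475,-0.182,0.65],"tau":[26.197,-4.115,3.686,0.76,0.423]}
{"k":29,"q":[-1.707,-0.851,-0.287,1.426,0.979],"dq":[-1.998,-0.634,-0.026,0.535,0.625],"tcp":[-0.472,-0.202,0.634],"tau":[25.752,-3.897,3.694,0.56,0.365]}
{"k":30,"q":[-1.746,-0.864,-0.288,1.437,0.991],"dq":[-1.882,-0.62,-0.016,0.589,0.617],"tcp":[-0.469,-0.22,0.619],"tau":[25.287,-3.683,3.705,0.366,0.312]}
{"k":31,"q":[-1.782,-0.876,-0.288,1.45,1.004],"dq":[-1.772,-0.606,-0.008,0.638,0.608],"tcp":[-0.464,-0.236,0.603],"tau":[24.808,-3.475,3.719,0.18,0.262]}
{"k":32,"q":[-1.817,-0.888,-0.288,1.463,1.016],"dq":[-1.666,-0.593,-0.002,0.68,0.595],"tcp":[-0.459,-0.249,0.588]}


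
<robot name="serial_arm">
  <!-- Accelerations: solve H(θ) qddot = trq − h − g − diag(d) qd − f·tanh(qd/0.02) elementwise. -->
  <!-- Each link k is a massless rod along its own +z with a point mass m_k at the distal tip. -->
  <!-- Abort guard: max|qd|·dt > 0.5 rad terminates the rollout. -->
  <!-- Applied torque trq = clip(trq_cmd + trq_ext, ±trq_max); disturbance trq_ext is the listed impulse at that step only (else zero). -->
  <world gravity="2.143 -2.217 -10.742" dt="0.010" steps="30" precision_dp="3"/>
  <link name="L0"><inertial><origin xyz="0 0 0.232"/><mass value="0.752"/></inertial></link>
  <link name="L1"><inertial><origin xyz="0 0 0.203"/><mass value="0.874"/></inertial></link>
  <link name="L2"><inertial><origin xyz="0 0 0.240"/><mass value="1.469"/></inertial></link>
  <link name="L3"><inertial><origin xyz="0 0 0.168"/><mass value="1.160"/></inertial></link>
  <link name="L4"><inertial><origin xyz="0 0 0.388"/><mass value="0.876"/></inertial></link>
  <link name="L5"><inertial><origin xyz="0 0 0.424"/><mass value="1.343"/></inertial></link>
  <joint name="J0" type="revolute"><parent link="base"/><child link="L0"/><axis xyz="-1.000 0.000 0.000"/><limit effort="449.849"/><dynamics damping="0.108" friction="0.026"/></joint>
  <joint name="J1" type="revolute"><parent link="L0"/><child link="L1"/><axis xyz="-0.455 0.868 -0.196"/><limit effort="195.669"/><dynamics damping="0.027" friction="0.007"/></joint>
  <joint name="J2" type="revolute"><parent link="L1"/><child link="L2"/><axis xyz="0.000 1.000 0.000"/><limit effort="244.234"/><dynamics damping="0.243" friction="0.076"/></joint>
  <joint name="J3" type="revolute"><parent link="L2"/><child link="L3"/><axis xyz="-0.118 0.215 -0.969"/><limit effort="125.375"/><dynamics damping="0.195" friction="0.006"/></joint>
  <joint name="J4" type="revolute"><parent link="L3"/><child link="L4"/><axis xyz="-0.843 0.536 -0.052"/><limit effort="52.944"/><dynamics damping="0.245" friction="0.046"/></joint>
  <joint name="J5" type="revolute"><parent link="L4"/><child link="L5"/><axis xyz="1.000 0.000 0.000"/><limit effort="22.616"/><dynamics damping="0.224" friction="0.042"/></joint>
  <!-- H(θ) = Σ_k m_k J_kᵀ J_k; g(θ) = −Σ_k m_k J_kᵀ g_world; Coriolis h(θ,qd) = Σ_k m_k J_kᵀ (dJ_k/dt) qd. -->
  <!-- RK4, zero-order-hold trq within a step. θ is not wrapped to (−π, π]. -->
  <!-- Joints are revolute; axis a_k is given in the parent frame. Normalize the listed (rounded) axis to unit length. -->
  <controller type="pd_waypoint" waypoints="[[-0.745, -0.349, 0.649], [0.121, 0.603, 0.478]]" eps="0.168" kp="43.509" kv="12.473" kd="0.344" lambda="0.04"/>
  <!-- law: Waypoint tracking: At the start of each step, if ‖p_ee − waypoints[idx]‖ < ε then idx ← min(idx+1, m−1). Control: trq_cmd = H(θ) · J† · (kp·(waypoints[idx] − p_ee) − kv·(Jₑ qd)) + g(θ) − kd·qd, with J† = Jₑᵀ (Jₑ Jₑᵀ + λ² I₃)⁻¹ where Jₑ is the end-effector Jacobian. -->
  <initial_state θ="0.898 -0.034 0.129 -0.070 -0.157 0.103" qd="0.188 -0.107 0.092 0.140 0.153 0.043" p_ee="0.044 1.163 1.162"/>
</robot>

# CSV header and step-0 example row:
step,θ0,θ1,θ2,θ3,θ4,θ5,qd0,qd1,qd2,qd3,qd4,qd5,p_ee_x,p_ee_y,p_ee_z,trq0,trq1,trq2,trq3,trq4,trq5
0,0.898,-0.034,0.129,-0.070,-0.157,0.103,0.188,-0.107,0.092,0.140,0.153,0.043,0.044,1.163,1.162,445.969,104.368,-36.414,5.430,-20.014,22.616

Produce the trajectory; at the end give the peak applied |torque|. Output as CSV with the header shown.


step,θ0,θ1,θ2,θ3,θ4,θ5,qd0,qd1,qd2,qd3,qd4,qd5,p_ee_x,p_ee_y,p_ee_z,trq0,trq1,trq2,trq3,trq4,trq5
1,0.912,-0.034,0.134,-0.079,-0.176,0.115,2.510,0.167,0.771,-2.175,-3.845,2.402,0.043,1.162,1.158,346.349,71.267,-37.205,4.275,-22.077,22.583
2,0.945,-0.029,0.141,-0.103,-0.229,0.152,4.133,0.995,0.302,-3.714,-6.701,4.769,0.038,1.155,1.152,187.077,10.136,-45.233,1.194,-31.380,19.986
3,0.991,-0.016,0.140,-0.138,-0.307,0.206,4.978,1.866,-0.732,-4.094,-8.625,5.857,0.032,1.142,1.142,45.799,-42.711,-50.778,-1.606,-39.621,17.744
4,1.042,0.005,0.128,-0.174,-0.398,0.266,5.234,2.462,-1.799,-3.789,-9.663,5.957,0.023,1.121,1.125,-49.544,-74.739,-50.860,-3.019,-43.273,15.247
5,1.094,0.030,0.108,-0.207,-0.497,0.324,5.177,2.619,-2.490,-3.049,-10.083,5.535,0.013,1.096,1.103,-107.328,-90.292,-47.109,-3.381,-42.780,12.341
6,1.145,0.054,0.082,-0.232,-0.598,0.376,4.989,2.363,-2.687,-2.103,-10.099,4.937,0.001,1.066,1.077,-140.189,-95.489,-41.553,-3.261,-39.475,9.188
7,1.194,0.075,0.057,-0.247,-0.698,0.422,4.754,1.845,-2.506,-1.156,-9.863,4.335,-0.012,1.033,1.048,-157.269,-94.670,-35.547,-3.061,-34.539,6.029
8,1.240,0.090,0.034,-0.254,-0.795,0.463,4.495,1.228,-2.129,-0.324,-9.487,3.787,-0.026,0.999,1.016,-164.509,-90.573,-29.806,-2.999,-28.821,3.052
9,1.284,0.099,0.015,-0.254,-0.887,0.498,4.217,0.628,-1.707,0.359,-9.049,3.293,-0.040,0.963,0.985,-165.677,-84.859,-24.633,-3.152,-22.880,0.373
10,1.324,0.103,0.000,-0.247,-0.976,0.529,3.919,0.102,-1.325,0.908,-8.599,2.839,-0.056,0.926,0.953,-163.133,-78.496,-20.110,-3.525,-17.057,-1.952
11,1.362,0.102,-0.012,-0.236,-1.059,0.555,3.604,-0.327,-1.024,1.351,-8.162,2.411,-0.072,0.889,0.923,-158.345,-72.043,-16.219,-4.083,-11.553,-3.903
12,1.397,0.097,-0.021,-0.221,-1.139,0.577,3.277,-0.663,-0.805,1.716,-7.746,2.000,-0.089,0.851,0.893,-152.230,-65.802,-12.906,-4.780,-6.481,-5.484
13,1.428,0.089,-0.028,-0.202,-1.214,0.595,2.942,-0.920,-0.660,2.021,-7.355,1.600,-0.106,0.813,0.865,-145.370,-59.938,-10.104,-5.569,-1.898,-6.710
14,1.455,0.078,-0.034,-0.180,-1.286,0.609,2.606,-1.110,-0.578,2.280,-6.986,1.209,-0.123,0.776,0.838,-138.141,-54.525,-7.748,-6.407,2.174,-7.606
15,1.480,0.067,-0.040,-0.156,-1.354,0.619,2.273,-1.248,-0.545,2.502,-6.632,0.828,-0.141,0.739,0.813,-130.791,-49.588,-5.774,-7.261,5.733,-8.204
16,1.501,0.054,-0.045,-0.130,-1.419,0.626,1.947,-1.347,-0.550,2.690,-6.288,0.457,-0.158,0.702,0.789,-123.481,-45.119,-4.125,-8.104,8.792,-8.535
17,1.519,0.040,-0.051,-0.103,-1.480,0.628,1.630,-1.415,-0.584,2.846,-5.948,0.100,-0.176,0.666,0.767,-116.319,-41.091,-2.746,-8.916,11.373,-8.635
18,1.534,0.025,-0.057,-0.074,-1.537,0.628,1.325,-1.463,-0.638,2.975,-5.602,-0.224,-0.194,0.631,0.746,-109.426,-37.485,-1.593,-9.681,13.515,-8.553
19,1.545,0.011,-0.064,-0.043,-1.592,0.624,1.035,-1.497,-0.706,3.074,-5.251,-0.526,-0.212,0.596,0.727,-102.793,-34.238,-0.617,-10.392,15.240,-8.310
20,1.554,-0.005,-0.071,-0.012,-1.642,0.617,0.760,-1.520,-0.784,3.142,-4.894,-0.804,-0.229,0.562,0.709,-96.431,-31.295,0.223,-11.043,16.585,-7.936
21,1.561,-0.020,-0.079,0.019,-1.689,0.608,0.503,-1.538,-0.865,3.177,-4.528,-1.056,-0.246,0.529,0.693,-90.351,-28.613,0.959,-11.631,17.587,-7.463
22,1.564,-0.035,-0.088,0.051,-1.733,0.597,0.264,-1.554,-0.946,3.182,-4.152,-1.275,-0.263,0.497,0.678,-84.551,-26.147,1.620,-12.154,18.284,-6.920
23,1.566,-0.051,-0.098,0.083,-1.772,0.583,0.044,-1.571,-1.022,3.157,-3.767,-1.460,-0.280,0.465,0.664,-79.025,-23.858,2.230,-12.610,18.716,-6.333
24,1.565,-0.067,-0.109,0.114,-1.808,0.568,-0.156,-1.593,-1.085,3.102,-3.376,-1.608,-0.296,0.435,0.652,-73.762,-21.709,2.806,-13.000,18.921,-5.727
25,1.563,-0.083,-0.120,0.145,-1.840,0.551,-0.336,-1.620,-1.136,3.020,-2.981,-1.717,-0.312,0.405,0.640,-68.743,-19.671,3.364,-13.321,18.935,-5.120
26,1.559,-0.099,-0.131,0.175,-1.868,0.533,-0.497,-1.650,-1.171,2.914,-2.586,-1.788,-0.328,0.376,0.629,-63.951,-17.715,3.917,-13.576,18.795,-4.531
27,1.553,-0.116,-0.143,0.203,-1.892,0.515,-0.639,-1.686,-1.189,2.787,-2.194,-1.821,-0.344,0.348,0.620,-59.369,-15.819,4.475,-13.764,18.531,-3.972
28,1.546,-0.133,-0.155,0.230,-1.912,0.497,-0.764,-1.727,-1.188,2.644,-1.810,-1.819,-0.358,0.321,0.611,-54.983,-13.966,5.042,-13.888,18.173,-3.453
29,1.538,-0.151,-0.166,0.256,-1.928,0.479,-0.871,-1.772,-1.167,2.488,-1.439,-1.786,-0.373,0.295,0.603,-50.782,-12.143,5.625,-13.949,17.747,-2.979
30,1.529,-0.169,-0.178,0.280,-1.941,0.462,-0.963,-1.820,-1.129,2.323,-1.084,-1.725,-0.387,0.270,0.597,,,,,,
# max |trq| (N·m): 445.969


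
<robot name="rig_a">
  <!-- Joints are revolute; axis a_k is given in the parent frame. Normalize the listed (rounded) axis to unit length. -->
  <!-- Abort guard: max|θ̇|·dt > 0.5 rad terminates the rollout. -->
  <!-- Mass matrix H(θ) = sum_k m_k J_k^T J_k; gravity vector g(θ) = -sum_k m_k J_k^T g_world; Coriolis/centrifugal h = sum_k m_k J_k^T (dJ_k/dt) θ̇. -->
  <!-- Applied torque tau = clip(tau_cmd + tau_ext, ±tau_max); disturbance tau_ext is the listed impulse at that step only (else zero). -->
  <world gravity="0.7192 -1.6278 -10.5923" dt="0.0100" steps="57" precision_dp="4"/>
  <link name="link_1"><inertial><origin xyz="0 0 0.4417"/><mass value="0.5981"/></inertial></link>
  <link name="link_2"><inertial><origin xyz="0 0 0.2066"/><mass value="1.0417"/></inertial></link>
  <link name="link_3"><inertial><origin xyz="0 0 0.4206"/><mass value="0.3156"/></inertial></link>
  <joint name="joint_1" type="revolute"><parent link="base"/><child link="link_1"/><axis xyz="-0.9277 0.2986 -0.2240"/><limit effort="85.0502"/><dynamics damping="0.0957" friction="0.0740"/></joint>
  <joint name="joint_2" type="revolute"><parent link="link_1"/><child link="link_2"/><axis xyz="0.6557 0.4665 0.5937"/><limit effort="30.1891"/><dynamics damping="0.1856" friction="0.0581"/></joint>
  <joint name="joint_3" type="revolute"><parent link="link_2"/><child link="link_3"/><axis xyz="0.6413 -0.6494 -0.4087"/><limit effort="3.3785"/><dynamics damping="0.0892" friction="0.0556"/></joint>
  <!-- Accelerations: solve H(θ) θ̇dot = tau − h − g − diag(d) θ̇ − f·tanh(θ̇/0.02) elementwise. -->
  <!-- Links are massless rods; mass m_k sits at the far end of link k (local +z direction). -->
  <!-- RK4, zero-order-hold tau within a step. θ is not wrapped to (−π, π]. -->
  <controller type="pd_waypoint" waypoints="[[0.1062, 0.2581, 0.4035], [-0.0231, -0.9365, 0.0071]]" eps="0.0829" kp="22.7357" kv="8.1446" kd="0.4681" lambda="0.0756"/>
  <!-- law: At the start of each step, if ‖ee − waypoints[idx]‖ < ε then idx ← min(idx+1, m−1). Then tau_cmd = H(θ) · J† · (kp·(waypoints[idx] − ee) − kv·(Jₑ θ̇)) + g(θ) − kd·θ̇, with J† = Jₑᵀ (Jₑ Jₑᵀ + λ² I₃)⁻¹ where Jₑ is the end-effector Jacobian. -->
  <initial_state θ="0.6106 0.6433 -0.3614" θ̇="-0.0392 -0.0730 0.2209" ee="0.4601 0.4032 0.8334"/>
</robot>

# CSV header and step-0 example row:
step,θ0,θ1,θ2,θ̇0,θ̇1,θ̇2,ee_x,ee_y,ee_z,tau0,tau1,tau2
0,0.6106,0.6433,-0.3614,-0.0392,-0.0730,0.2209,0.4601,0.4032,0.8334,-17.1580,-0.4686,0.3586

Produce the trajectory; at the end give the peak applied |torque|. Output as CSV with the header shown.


step,θ0,θ1,θ2,θ̇0,θ̇1,θ̇2,ee_x,ee_y,ee_z,tau0,tau1,tau2
1,0.6089,0.6430,-0.3626,-0.2952,0.0037,-0.4567,0.4596,0.4025,0.8340,-16.9283,-0.5107,0.6895
2,0.6048,0.6432,-0.3698,-0.5273,0.0475,-0.9786,0.4589,0.4018,0.8344,-16.6863,-0.5209,0.9118
3,0.5985,0.6439,-0.3817,-0.7417,0.0807,-1.3970,0.4578,0.4009,0.8348,-16.3951,-0.5198,1.0607
4,0.5900,0.6448,-0.3974,-0.9414,0.1107,-1.7386,0.4564,0.3996,0.8354,-16.0076,-0.5153,1.1551
5,0.5797,0.6461,-0.4162,-1.1277,0.1402,-2.0199,0.4545,0.3978,0.8362,-15.4872,-0.5118,1.2074
6,0.5676,0.6476,-0.4376,-1.3003,0.1706,-2.2506,0.4521,0.3956,0.8373,-14.8135,-0.5120,1.2261
7,0.5538,0.6495,-0.4610,-1.4583,0.2022,-2.4363,0.4491,0.3928,0.8386,-13.9837,-0.5176,1.2170
8,0.5385,0.6517,-0.4861,-1.6002,0.2348,-2.5804,0.4456,0.3894,0.8403,-13.0118,-0.5288,1.1849
9,0.5218,0.6542,-0.5124,-1.7250,0.2676,-2.6856,0.4415,0.3854,0.8423,-11.9246,-0.5451,1.1335
10,0.5041,0.6570,-0.5396,-1.8316,0.2998,-2.7544,0.4369,0.3809,0.8446,-10.7562,-0.5655,1.0666
11,0.4853,0.6602,-0.5673,-1.9199,0.3308,-2.7901,0.4317,0.3758,0.8472,-9.5430,-0.5885,0.9880
12,0.4658,0.6636,-0.5953,-1.9901,0.3601,-2.7969,0.4261,0.3701,0.8500,-8.3192,-0.6131,0.9011
13,0.4456,0.6674,-0.6232,-2.0428,0.3876,-2.7789,0.4200,0.3639,0.8530,-7.1137,-0.6380,0.8094
14,0.4250,0.6714,-0.6508,-2.0792,0.4135,-2.7410,0.4135,0.3572,0.8562,-5.9492,-0.6627,0.7159
15,0.4041,0.6757,-0.6779,-2.1006,0.4383,-2.6877,0.4067,0.3501,0.8596,-4.8417,-0.6867,0.6234
16,0.3831,0.6802,-0.7044,-2.1084,0.4629,-2.6232,0.3997,0.3426,0.8630,-3.8013,-0.7099,0.5338
17,0.3620,0.6849,-0.7303,-2.1041,0.4879,-2.5513,0.3924,0.3348,0.8665,-2.8335,-0.7324,0.4489
18,0.3410,0.6899,-0.7554,-2.0892,0.5141,-2.4749,0.3850,0.3267,0.8700,-1.9400,-0.7543,0.3698
19,0.3203,0.6952,-0.7798,-2.0650,0.5423,-2.3966,0.3775,0.3183,0.8735,-1.1196,-0.7757,0.2972
20,0.2998,0.7008,-0.8034,-2.0327,0.5729,-2.3183,0.3701,0.3098,0.8769,-0.3697,-0.7968,0.2314
21,0.2797,0.7067,-0.8262,-1.9934,0.6063,-2.2413,0.3626,0.3012,0.8802,0.3139,-0.8178,0.1725
22,0.2600,0.7129,-0.8482,-1.9481,0.6426,-2.1666,0.3552,0.2925,0.8833,0.9355,-0.8386,0.1203
23,0.2407,0.7196,-0.8695,-1.8976,0.6819,-2.0947,0.3479,0.2838,0.8863,1.5000,-0.8592,0.0744
24,0.2220,0.7266,-0.8901,-1.8428,0.7239,-2.0258,0.3407,0.2752,0.8892,2.0121,-0.8797,0.0344
25,0.2039,0.7340,-0.9100,-1.7842,0.7684,-1.9601,0.3337,0.2665,0.8918,2.4762,-0.8998,-0.0002
26,0.1864,0.7420,-0.9293,-1.7224,0.8151,-1.8975,0.3268,0.2580,0.8942,2.8964,-0.9196,-0.0299
27,0.1695,0.7504,-0.9479,-1.6580,0.8636,-1.8377,0.3202,0.2496,0.8965,3.2766,-0.9389,-0.0553
28,0.1532,0.7592,-0.9660,-1.5914,0.9134,-1.7808,0.3138,0.2414,0.8985,3.6199,-0.9576,-0.0768
29,0.1377,0.7686,-0.9836,-1.5229,0.9640,-1.7262,0.3076,0.2334,0.9003,3.9294,-0.9758,-0.0948
30,0.1228,0.7785,-1.0006,-1.4529,1.0152,-1.6740,0.3017,0.2256,0.9020,4.2076,-0.9932,-0.1099
31,0.1086,0.7889,-1.0170,-1.3817,1.0664,-1.6238,0.2960,0.2181,0.9034,4.4566,-1.0100,-0.1225
32,0.0952,0.7998,-1.0330,-1.3095,1.1173,-1.5755,0.2905,0.2108,0.9047,4.6783,-1.0260,-0.1328
33,0.0824,0.8113,-1.0485,-1.2367,1.1675,-1.5288,0.2854,0.2038,0.9058,4.8742,-1.0412,-0.1412
34,0.0704,0.8232,-1.0636,-1.1634,1.2166,-1.4837,0.2804,0.1971,0.9067,5.0456,-1.0557,-0.1480
35,0.0592,0.8356,-1.0782,-1.0898,1.2645,-1.4399,0.2758,0.1907,0.9074,5.1936,-1.0694,-0.1534
36,0.0486,0.8485,-1.0924,-1.0161,1.3107,-1.3976,0.2714,0.1846,0.9080,5.3193,-1.0824,-0.1577
37,0.0388,0.8618,-1.1062,-0.9425,1.3552,-1.3564,0.2673,0.1789,0.9085,5.4234,-1.0946,-0.1610
38,0.0298,0.8755,-1.1195,-0.8692,1.3977,-1.3166,0.2635,0.1735,0.9088,5.5068,-1.1061,-0.1635
39,0.0215,0.8897,-1.1325,-0.7962,1.4380,-1.2779,0.2599,0.1685,0.9090,5.5701,-1.1169,-0.1653
40,0.0139,0.9043,-1.1451,-0.7237,1.4760,-1.2404,0.2566,0.1639,0.9091,5.6142,-1.1269,-0.1666
41,0.0070,0.9192,-1.1573,-0.6520,1.5117,-1.2042,0.2535,0.1596,0.9090,5.6397,-1.1362,-0.1674
42,0.0008,0.9345,-1.1692,-0.5810,1.5450,-1.1691,0.2508,0.1556,0.9089,5.6474,-1.1448,-0.1679
43,-0.0046,0.9501,-1.1807,-0.5109,1.5758,-1.1353,0.2482,0.1521,0.9086,5.6379,-1.1527,-0.1682
44,-0.0094,0.9660,-1.1919,-0.4418,1.6041,-1.1028,0.2460,0.1489,0.9083,5.6122,-1.1600,-0.1683
45,-0.0135,0.9822,-1.2028,-0.3738,1.6300,-1.0715,0.2439,0.1461,0.9079,5.5710,-1.1666,-0.1682
46,-0.0169,0.9986,-1.2133,-0.3069,1.6535,-1.0416,0.2422,0.1436,0.9074,5.5152,-1.1726,-0.1682
47,-0.0196,1.0152,-1.2236,-0.2414,1.6746,-1.0130,0.2406,0.1415,0.9068,5.4457,-1.1780,-0.1681
48,-0.0217,1.0321,-1.2336,-0.1772,1.6935,-0.9858,0.2393,0.1398,0.9061,5.3633,-1.1829,-0.1681
49,-0.0232,1.0491,-1.2433,-0.1144,1.7102,-0.9600,0.2382,0.1385,0.9053,5.2689,-1.1873,-0.1681
50,-0.0240,1.0663,-1.2528,-0.0530,1.7248,-0.9356,0.2374,0.1375,0.9045,5.1635,-1.1911,-0.1683
51,-0.0242,1.0836,-1.2620,0.0065,1.7374,-0.9129,0.2368,0.1369,0.9036,5.0501,-1.1946,-0.1686
52,-0.0239,1.1010,-1.2711,0.0627,1.7480,-0.8929,0.2363,0.1367,0.9026,4.9375,-1.1975,-0.1685
53,-0.0230,1.1185,-1.2799,0.1173,1.7568,-0.8739,0.2361,0.1367,0.9016,4.8169,-1.2001,-0.1687
54,-0.0216,1.1362,-1.2885,0.1706,1.7640,-0.8560,0.2361,0.1371,0.9005,4.6881,-1.2024,-0.1694
55,-0.0196,1.1538,-1.2970,0.2226,1.7697,-0.8393,0.2362,0.1378,0.8993,4.5518,-1.2045,-0.1705
56,-0.0171,1.1715,-1.3053,0.2731,1.7741,-0.8238,0.2365,0.1389,0.8981,4.4087,-1.2064,-0.1720
57,-0.0141,1.1893,-1.3135,0.3221,1.7773,-0.8094,0.2370,0.1402,0.8967,,,
# max |tau| (N·m): 17.1580


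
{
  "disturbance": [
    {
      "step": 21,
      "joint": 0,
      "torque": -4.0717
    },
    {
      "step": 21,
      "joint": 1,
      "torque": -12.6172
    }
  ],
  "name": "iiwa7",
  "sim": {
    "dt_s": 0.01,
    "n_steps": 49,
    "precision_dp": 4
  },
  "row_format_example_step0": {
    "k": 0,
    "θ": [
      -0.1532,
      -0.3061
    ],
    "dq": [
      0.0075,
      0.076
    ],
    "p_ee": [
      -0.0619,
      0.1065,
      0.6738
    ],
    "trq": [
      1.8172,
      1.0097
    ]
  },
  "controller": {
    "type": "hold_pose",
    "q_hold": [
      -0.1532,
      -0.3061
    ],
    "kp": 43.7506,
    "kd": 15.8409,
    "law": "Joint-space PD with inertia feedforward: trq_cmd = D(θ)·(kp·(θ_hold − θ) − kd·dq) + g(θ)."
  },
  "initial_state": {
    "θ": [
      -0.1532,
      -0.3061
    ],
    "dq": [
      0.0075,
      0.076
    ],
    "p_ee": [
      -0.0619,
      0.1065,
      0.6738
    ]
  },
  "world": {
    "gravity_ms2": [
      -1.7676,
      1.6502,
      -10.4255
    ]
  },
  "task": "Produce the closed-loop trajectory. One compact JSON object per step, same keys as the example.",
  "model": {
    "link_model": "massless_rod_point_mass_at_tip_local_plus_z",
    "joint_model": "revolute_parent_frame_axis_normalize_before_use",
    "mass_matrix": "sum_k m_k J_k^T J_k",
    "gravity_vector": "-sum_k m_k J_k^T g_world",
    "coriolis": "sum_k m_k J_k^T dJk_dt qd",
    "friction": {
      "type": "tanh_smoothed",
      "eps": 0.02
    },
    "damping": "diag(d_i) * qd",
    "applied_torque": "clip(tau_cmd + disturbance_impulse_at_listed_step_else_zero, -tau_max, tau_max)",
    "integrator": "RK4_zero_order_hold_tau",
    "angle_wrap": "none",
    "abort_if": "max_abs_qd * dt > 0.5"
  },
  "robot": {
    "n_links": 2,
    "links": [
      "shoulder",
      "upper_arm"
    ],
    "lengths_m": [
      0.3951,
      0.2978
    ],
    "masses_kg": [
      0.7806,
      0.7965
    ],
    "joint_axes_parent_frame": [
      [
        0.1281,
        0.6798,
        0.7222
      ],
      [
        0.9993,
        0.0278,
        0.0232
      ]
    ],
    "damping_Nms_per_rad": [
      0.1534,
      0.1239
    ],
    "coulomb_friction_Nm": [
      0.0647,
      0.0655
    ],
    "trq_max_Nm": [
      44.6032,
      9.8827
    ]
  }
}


{"k":1,"\u03b8":[-0.1531,-0.3055],"dq":[0.0064,0.0537],"p_ee":[-0.0619,0.1063,0.6739],"trq":[1.8274,1.0317]}
{"k":2,"\u03b8":[-0.1531,-0.305],"dq":[0.0055,0.0351],"p_ee":[-0.0619,0.1062,0.6739],"trq":[1.8357,1.0504]}
{"k":3,"\u03b8":[-0.153,-0.3047],"dq":[0.0047,0.0205],"p_ee":[-0.0619,0.1061,0.6739],"trq":[1.8425,1.0655]}
{"k":4,"\u03b8":[-0.153,-0.3046],"dq":[0.0038,0.0105],"p_ee":[-0.0618,0.1061,0.6739],"trq":[1.848,1.0762]}
{"k":5,"\u03b8":[-0.1529,-0.3045],"dq":[0.0029,0.0048],"p_ee":[-0.0618,0.1061,0.674],"trq":[1.8523,1.0824]}
{"k":6,"\u03b8":[-0.1529,-0.3045],"dq":[0.0021,0.0019],"p_ee":[-0.0618,0.106,0.674],"trq":[1.8556,1.0858]}
{"k":7,"\u03b8":[-0.1529,-0.3045],"dq":[0.0014,0.0004],"p_ee":[-0.0618,0.106,0.674],"trq":[1.858,1.0876]}
{"k":8,"\u03b8":[-0.1529,-0.3045],"dq":[0.0008,-0.0003],"p_ee":[-0.0618,0.106,0.674],"trq":[1.8598,1.0887]}
{"k":9,"\u03b8":[-0.1529,-0.3045],"dq":[0.0004,-0.0007],"p_ee":[-0.0618,0.106,0.674],"trq":[1.8611,1.0893]}
{"k":10,"\u03b8":[-0.1529,-0.3045],"dq":[0.0001,-0.0009],"p_ee":[-0.0618,0.106,0.674],"trq":[1.8621,1.0896]}
{"k":11,"\u03b8":[-0.1529,-0.3045],"dq":[-0.0001,-0.001],"p_ee":[-0.0618,0.106,0.674],"trq":[1.8628,1.0899]}
{"k":12,"\u03b8":[-0.1529,-0.3045],"dq":[-0.0002,-0.001],"p_ee":[-0.0618,0.106,0.674],"trq":[1.8633,1.09]}
{"k":13,"\u03b8":[-0.1529,-0.3045],"dq":[-0.0004,-0.0011],"p_ee":[-0.0618,0.1061,0.674],"trq":[1.8637,1.0902]}
{"k":14,"\u03b8":[-0.1529,-0.3045],"dq":[-0.0004,-0.0011],"p_ee":[-0.0618,0.1061,0.674],"trq":[1.8639,1.0903]}
{"k":15,"\u03b8":[-0.1529,-0.3045],"dq":[-0.0005,-0.0011],"p_ee":[-0.0618,0.1061,0.674],"trq":[1.8642,1.0904]}
{"k":16,"\u03b8":[-0.1529,-0.3045],"dq":[-0.0005,-0.0011],"p_ee":[-0.0618,0.1061,0.674],"trq":[1.8643,1.0904]}
{"k":17,"\u03b8":[-0.1529,-0.3045],"dq":[-0.0005,-0.0011],"p_ee":[-0.0618,0.1061,0.674],"trq":[1.8645,1.0905]}
{"k":18,"\u03b8":[-0.1529,-0.3046],"dq":[-0.0005,-0.0011],"p_ee":[-0.0618,0.1061,0.674],"trq":[1.8646,1.0906]}
{"k":19,"\u03b8":[-0.1529,-0.3046],"dq":[-0.0005,-0.0011],"p_ee":[-0.0618,0.1061,0.674],"trq":[1.8646,1.0906]}
{"k":20,"\u03b8":[-0.1529,-0.3046],"dq":[-0.0005,-0.0011],"p_ee":[-0.0618,0.1061,0.674],"trq":[1.8647,1.0907]}
{"k":21,"\u03b8":[-0.1529,-0.3046],"dq":[-0.0005,-0.0011],"p_ee":[-0.0618,0.1061,0.6739],"trq":[-2.2069,-9.8827]}
{"k":22,"\u03b8":[-0.1531,-0.3123],"dq":[-0.0304,-1.5258],"p_ee":[-0.0616,0.1082,0.6732],"trq":[2.5107,2.8469]}
{"k":23,"\u03b8":[-0.1534,-0.3261],"dq":[-0.027,-1.2495],"p_ee":[-0.0612,0.1122,0.6719],"trq":[2.4109,2.6094]}
{"k":24,"\u03b8":[-0.1536,-0.3374],"dq":[-0.0234,-1.0152],"p_ee":[-0.0609,0.1153,0.6707],"trq":[2.3246,2.4053]}
{"k":25,"\u03b8":[-0.1538,-0.3466],"dq":[-0.0199,-0.8166],"p_ee":[-0.0607,0.1179,0.6697],"trq":[2.2503,2.2297]}
{"k":26,"\u03b8":[-0.154,-0.3539],"dq":[-0.0166,-0.6485],"p_ee":[-0.0605,0.1199,0.6689],"trq":[2.1866,2.0787]}
{"k":27,"\u03b8":[-0.1542,-0.3597],"dq":[-0.0136,-0.5063],"p_ee":[-0.0603,0.1215,0.6683],"trq":[2.1323,1.9486]}
{"k":28,"\u03b8":[-0.1543,-0.3641],"dq":[-0.0111,-0.3862],"p_ee":[-0.0602,0.1228,0.6678],"trq":[2.0862,1.8366]}
{"k":29,"\u03b8":[-0.1544,-0.3675],"dq":[-0.009,-0.285],"p_ee":[-0.0601,0.1237,0.6674],"trq":[2.0473,1.7401]}
{"k":30,"\u03b8":[-0.1545,-0.3699],"dq":[-0.0072,-0.1998],"p_ee":[-0.0601,0.1244,0.6672],"trq":[2.0144,1.6567]}
{"k":31,"\u03b8":[-0.1545,-0.3716],"dq":[-0.0058,-0.1282],"p_ee":[-0.06,0.1248,0.667],"trq":[1.9868,1.5847]}
{"k":32,"\u03b8":[-0.1546,-0.3725],"dq":[-0.0047,-0.0683],"p_ee":[-0.06,0.1251,0.6669],"trq":[1.9636,1.5224]}
{"k":33,"\u03b8":[-0.1546,-0.373],"dq":[-0.0038,-0.0189],"p_ee":[-0.06,0.1252,0.6668],"trq":[1.9441,1.4691]}
{"k":34,"\u03b8":[-0.1547,-0.373],"dq":[-0.002,0.0137],"p_ee":[-0.06,0.1253,0.6668],"trq":[1.928,1.4321]}
{"k":35,"\u03b8":[-0.1547,-0.3728],"dq":[0.0001,0.0326],"p_ee":[-0.06,0.1252,0.6668],"trq":[1.9152,1.409]}
{"k":36,"\u03b8":[-0.1547,-0.3724],"dq":[0.0018,0.0467],"p_ee":[-0.06,0.1251,0.6669],"trq":[1.9051,1.3906]}
{"k":37,"\u03b8":[-0.1546,-0.3718],"dq":[0.003,0.058],"p_ee":[-0.06,0.1249,0.667],"trq":[1.8972,1.3748]}
{"k":38,"\u03b8":[-0.1546,-0.3712],"dq":[0.0038,0.0671],"p_ee":[-0.0601,0.1248,0.667],"trq":[1.8909,1.3611]}
{"k":39,"\u03b8":[-0.1546,-0.3705],"dq":[0.0044,0.0744],"p_ee":[-0.0601,0.1246,0.6671],"trq":[1.8858,1.3491]}
{"k":40,"\u03b8":[-0.1545,-0.3697],"dq":[0.0047,0.0801],"p_ee":[-0.0601,0.1243,0.6672],"trq":[1.8816,1.3385]}
{"k":41,"\u03b8":[-0.1545,-0.3689],"dq":[0.005,0.0845],"p_ee":[-0.0601,0.1241,0.6673],"trq":[1.8783,1.3292]}
{"k":42,"\u03b8":[-0.1544,-0.368],"dq":[0.0052,0.0878],"p_ee":[-0.0601,0.1239,0.6674],"trq":[1.8755,1.3209]}
{"k":43,"\u03b8":[-0.1544,-0.3671],"dq":[0.0053,0.0902],"p_ee":[-0.0601,0.1236,0.6675],"trq":[1.8733,1.3136]}
{"k":44,"\u03b8":[-0.1543,-0.3662],"dq":[0.0053,0.0918],"p_ee":[-0.0601,0.1234,0.6676],"trq":[1.8714,1.3071]}
{"k":45,"\u03b8":[-0.1543,-0.3653],"dq":[0.0053,0.0927],"p_ee":[-0.0601,0.1231,0.6677],"trq":[1.8698,1.3013]}
{"k":46,"\u03b8":[-0.1542,-0.3644],"dq":[0.0053,0.093],"p_ee":[-0.0602,0.1228,0.6678],"trq":[1.8685,1.2961]}
{"k":47,"\u03b8":[-0.1542,-0.3635],"dq":[0.0053,0.0929],"p_ee":[-0.0602,0.1226,0.6679],"trq":[1.8674,1.2914]}
{"k":48,"\u03b8":[-0.1541,-0.3625],"dq":[0.0052,0.0924],"p_ee":[-0.0602,0.1223,0.668],"trq":[1.8665,1.2871]}
{"k":49,"\u03b8":[-0.1541,-0.3616],"dq":[0.0052,0.0916],"p_ee":[-0.0602,0.1221,0.6681]}


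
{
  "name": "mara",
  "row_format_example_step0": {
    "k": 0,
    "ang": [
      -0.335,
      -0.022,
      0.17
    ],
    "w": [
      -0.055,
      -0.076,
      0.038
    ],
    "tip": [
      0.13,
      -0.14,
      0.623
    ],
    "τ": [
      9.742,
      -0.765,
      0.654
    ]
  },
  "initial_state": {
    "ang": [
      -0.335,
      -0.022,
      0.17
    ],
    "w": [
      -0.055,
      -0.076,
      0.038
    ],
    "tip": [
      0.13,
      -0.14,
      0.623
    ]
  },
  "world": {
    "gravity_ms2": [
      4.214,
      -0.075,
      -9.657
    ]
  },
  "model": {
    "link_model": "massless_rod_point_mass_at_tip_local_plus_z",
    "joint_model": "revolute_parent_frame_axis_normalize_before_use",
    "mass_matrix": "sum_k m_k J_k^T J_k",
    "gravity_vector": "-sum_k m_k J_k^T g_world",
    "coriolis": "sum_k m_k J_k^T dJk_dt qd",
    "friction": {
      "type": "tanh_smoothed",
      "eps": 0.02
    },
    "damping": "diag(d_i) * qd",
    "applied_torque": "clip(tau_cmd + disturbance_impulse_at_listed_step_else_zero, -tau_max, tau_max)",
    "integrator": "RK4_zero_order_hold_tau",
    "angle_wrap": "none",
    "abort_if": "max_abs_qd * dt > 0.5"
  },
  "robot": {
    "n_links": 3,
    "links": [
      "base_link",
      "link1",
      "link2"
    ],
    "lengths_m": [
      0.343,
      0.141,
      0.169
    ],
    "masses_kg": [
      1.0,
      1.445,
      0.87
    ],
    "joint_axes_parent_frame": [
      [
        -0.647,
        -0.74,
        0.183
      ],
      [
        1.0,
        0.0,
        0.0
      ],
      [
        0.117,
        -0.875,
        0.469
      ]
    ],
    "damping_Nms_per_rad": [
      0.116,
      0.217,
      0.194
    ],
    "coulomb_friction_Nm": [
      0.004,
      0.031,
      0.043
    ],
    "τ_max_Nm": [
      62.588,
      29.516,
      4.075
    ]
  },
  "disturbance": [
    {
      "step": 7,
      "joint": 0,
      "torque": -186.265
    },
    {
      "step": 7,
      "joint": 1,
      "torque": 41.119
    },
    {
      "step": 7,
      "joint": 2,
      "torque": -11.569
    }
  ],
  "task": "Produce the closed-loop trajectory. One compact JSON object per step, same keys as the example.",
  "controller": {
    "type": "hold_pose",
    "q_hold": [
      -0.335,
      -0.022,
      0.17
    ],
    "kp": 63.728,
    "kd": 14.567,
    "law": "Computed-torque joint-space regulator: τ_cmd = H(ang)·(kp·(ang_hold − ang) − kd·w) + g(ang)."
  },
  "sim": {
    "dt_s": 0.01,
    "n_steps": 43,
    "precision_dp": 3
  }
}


{"k":1,"ang":[-0.335,-0.023,0.17],"w":[-0.042,-0.051,0.002],"tip":[0.13,-0.14,0.623],"\u03c4":[9.702,-0.768,0.653]}
{"k":2,"ang":[-0.336,-0.023,0.17],"w":[-0.034,-0.036,-0.003],"tip":[0.131,-0.14,0.623],"\u03c4":[9.665,-0.77,0.649]}
{"k":3,"ang":[-0.336,-0.023,0.17],"w":[-0.027,-0.025,-0.003],"tip":[0.131,-0.14,0.623],"\u03c4":[9.631,-0.771,0.644]}
{"k":4,"ang":[-0.336,-0.024,0.17],"w":[-0.021,-0.017,-0.003],"tip":[0.131,-0.14,0.623],"\u03c4":[9.6,-0.772,0.64]}
{"k":5,"ang":[-0.337,-0.024,0.17],"w":[-0.017,-0.01,-0.002],"tip":[0.131,-0.14,0.623],"\u03c4":[9.572,-0.771,0.637]}
{"k":6,"ang":[-0.337,-0.024,0.17],"w":[-0.013,-0.006,-0.001],"tip":[0.131,-0.14,0.623],"\u03c4":[9.546,-0.77,0.634]}
{"k":7,"ang":[-0.337,-0.024,0.17],"w":[-0.01,-0.003,-0.001],"tip":[0.131,-0.14,0.623],"\u03c4":[-62.588,29.516,-4.075]}
{"k":8,"ang":[-0.337,-0.01,0.153],"w":[-0.096,2.782,-3.227],"tip":[0.133,-0.145,0.621],"\u03c4":[20.282,-5.278,1.307]}
{"k":9,"ang":[-0.339,0.015,0.126],"w":[-0.168,2.127,-2.163],"tip":[0.137,-0.152,0.619],"\u03c4":[19.212,-4.817,1.208]}
{"k":10,"ang":[-0.341,0.033,0.109],"w":[-0.204,1.623,-1.408],"tip":[0.14,-0.158,0.617],"\u03c4":[18.23,-4.404,1.127]}
{"k":11,"ang":[-0.343,0.048,0.097],"w":[-0.217,1.229,-0.875],"tip":[0.142,-0.163,0.615],"\u03c4":[17.329,-4.032,1.06]}
{"k":12,"ang":[-0.345,0.058,0.091],"w":[-0.213,0.919,-0.501],"tip":[0.144,-0.167,0.614],"\u03c4":[16.504,-3.698,1.005]}
{"k":13,"ang":[-0.347,0.066,0.087],"w":[-0.198,0.672,-0.24],"tip":[0.145,-0.17,0.613],"\u03c4":[15.75,-3.396,0.96]}
{"k":14,"ang":[-0.349,0.072,0.086],"w":[-0.178,0.475,-0.061],"tip":[0.146,-0.173,0.612],"\u03c4":[15.063,-3.124,0.922]}
{"k":15,"ang":[-0.35,0.076,0.085],"w":[-0.15,0.323,0.031],"tip":[0.146,-0.174,0.611],"\u03c4":[14.436,-2.879,0.895]}
{"k":16,"ang":[-0.352,0.079,0.086],"w":[-0.117,0.209,0.053],"tip":[0.147,-0.176,0.611],"\u03c4":[13.867,-2.658,0.878]}
{"k":17,"ang":[-0.353,0.08,0.086],"w":[-0.087,0.115,0.064],"tip":[0.147,-0.177,0.61],"\u03c4":[13.35,-2.459,0.863]}
{"k":18,"ang":[-0.353,0.081,0.087],"w":[-0.059,0.037,0.068],"tip":[0.147,-0.177,0.61],"\u03c4":[12.881,-2.279,0.85]}
{"k":19,"ang":[-0.354,0.081,0.088],"w":[-0.033,-0.022,0.062],"tip":[0.147,-0.177,0.61],"\u03c4":[12.457,-2.121,0.838]}
{"k":20,"ang":[-0.354,0.081,0.088],"w":[-0.008,-0.065,0.049],"tip":[0.147,-0.177,0.61],"\u03c4":[12.074,-1.984,0.827]}
{"k":21,"ang":[-0.354,0.08,0.089],"w":[0.013,-0.1,0.039],"tip":[0.147,-0.177,0.61],"\u03c4":[11.728,-1.86,0.816]}
{"k":22,"ang":[-0.354,0.079,0.089],"w":[0.032,-0.13,0.031],"tip":[0.147,-0.177,0.61],"\u03c4":[11.417,-1.749,0.807]}
{"k":23,"ang":[-0.354,0.077,0.089],"w":[0.047,-0.154,0.027],"tip":[0.147,-0.176,0.61],"\u03c4":[11.138,-1.649,0.797]}
{"k":24,"ang":[-0.353,0.076,0.09],"w":[0.06,-0.174,0.024],"tip":[0.147,-0.175,0.611],"\u03c4":[10.887,-1.559,0.789]}
{"k":25,"ang":[-0.352,0.074,0.09],"w":[0.071,-0.189,0.022],"tip":[0.147,-0.175,0.611],"\u03c4":[10.661,-1.479,0.78]}
{"k":26,"ang":[-0.352,0.072,0.09],"w":[0.079,-0.201,0.021],"tip":[0.146,-0.174,0.611],"\u03c4":[10.46,-1.406,0.773]}
{"k":27,"ang":[-0.351,0.07,0.09],"w":[0.086,-0.21,0.02],"tip":[0.146,-0.173,0.612],"\u03c4":[10.28,-1.341,0.766]}
{"k":28,"ang":[-0.35,0.068,0.091],"w":[0.092,-0.216,0.02],"tip":[0.146,-0.172,0.612],"\u03c4":[10.119,-1.283,0.76]}
{"k":29,"ang":[-0.349,0.066,0.091],"w":[0.096,-0.22,0.02],"tip":[0.145,-0.171,0.612],"\u03c4":[9.977,-1.231,0.755]}
{"k":30,"ang":[-0.348,0.063,0.091],"w":[0.099,-0.221,0.019],"tip":[0.145,-0.17,0.613],"\u03c4":[9.85,-1.184,0.75]}
{"k":31,"ang":[-0.347,0.061,0.091],"w":[0.1,-0.222,0.019],"tip":[0.145,-0.169,0.613],"\u03c4":[9.738,-1.142,0.745]}
{"k":32,"ang":[-0.346,0.059,0.091],"w":[0.101,-0.22,0.019],"tip":[0.144,-0.168,0.614],"\u03c4":[9.64,-1.105,0.741]}
{"k":33,"ang":[-0.345,0.057,0.092],"w":[0.101,-0.218,0.019],"tip":[0.144,-0.166,0.614],"\u03c4":[9.553,-1.072,0.738]}
{"k":34,"ang":[-0.344,0.055,0.092],"w":[0.101,-0.215,0.019],"tip":[0.143,-0.165,0.614],"\u03c4":[9.477,-1.042,0.734]}
{"k":35,"ang":[-0.343,0.052,0.092],"w":[0.099,-0.211,0.019],"tip":[0.143,-0.164,0.615],"\u03c4":[9.411,-1.016,0.732]}
{"k":36,"ang":[-0.342,0.05,0.092],"w":[0.098,-0.206,0.019],"tip":[0.143,-0.163,0.615],"\u03c4":[9.354,-0.992,0.729]}
{"k":37,"ang":[-0.341,0.048,0.092],"w":[0.096,-0.201,0.019],"tip":[0.142,-0.162,0.616],"\u03c4":[9.304,-0.972,0.727]}
{"k":38,"ang":[-0.34,0.046,0.092],"w":[0.093,-0.195,0.019],"tip":[0.142,-0.161,0.616],"\u03c4":[9.262,-0.953,0.725]}
{"k":39,"ang":[-0.339,0.044,0.093],"w":[0.09,-0.189,0.019],"tip":[0.142,-0.16,0.616],"\u03c4":[9.226,-0.937,0.724]}
{"k":40,"ang":[-0.338,0.043,0.093],"w":[0.087,-0.183,0.02],"tip":[0.141,-0.159,0.617],"\u03c4":[9.195,-0.923,0.722]}
{"k":41,"ang":[-0.337,0.041,0.093],"w":[0.084,-0.177,0.02],"tip":[0.141,-0.159,0.617],"\u03c4":[9.17,-0.91,0.721]}
{"k":42,"ang":[-0.337,0.039,0.093],"w":[0.081,-0.171,0.02],"tip":[0.141,-0.158,0.617],"\u03c4":[9.149,-0.899,0.72]}
{"k":43,"ang":[-0.336,0.037,0.093],"w":[0.077,-0.165,0.02],"tip":[0.14,-0.157,0.618]}
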